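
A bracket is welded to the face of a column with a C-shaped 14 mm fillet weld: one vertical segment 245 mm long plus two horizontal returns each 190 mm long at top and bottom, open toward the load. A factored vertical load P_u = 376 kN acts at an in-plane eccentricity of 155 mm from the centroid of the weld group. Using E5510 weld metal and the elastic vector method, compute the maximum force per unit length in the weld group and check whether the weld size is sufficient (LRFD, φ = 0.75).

E55XX → F_EXX = 550 MPa.
Total weld length L_w = 625 mm. Treat welds as unit-width lines.
Centroid: x̄ = 2×190×95 / 625 = 57.76 mm from the vertical weld.
Polar moment about centroid: J = I_x + I_y = [245³/12 + 2×190×122.5²] + [245×57.76² + 2(190³/12 + 190×37.24²)] = 9415000 mm³.
Direct shear f_v = P/L_w = 376×10³ / 625 = 601.6 N/mm (vertical).
Torsion M = P·e = 376×10³ × 155 = 58280000 N·mm.
Critical point at (x, y) = (132.2, 122.5) from centroid. f_tx = M·y/J = 758.3 N/mm; f_ty = M·x/J = 818.5 N/mm.
Resultant f_max = √[f_tx² + (f_v + f_ty)²] = √[758.3² + (601.6 + 818.5)²] = 1610 N/mm.
Capacity per unit length: φr_n = 0.75 × 0.6 × 550 × (0.707 × 14) = 2450 N/mm.
1610 ≤ 2450 → adequate.

f_max ≈ 1610 N/mm; adequate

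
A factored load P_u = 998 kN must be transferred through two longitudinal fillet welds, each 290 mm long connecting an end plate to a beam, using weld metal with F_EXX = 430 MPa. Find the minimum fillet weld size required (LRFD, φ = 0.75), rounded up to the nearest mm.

Total weld length L = 580 mm.
Required throat t_e = P_u / (φ × 0.6 F_EXX × L) = 998 / (0.75 × 0.6 × 430 × 580 × 10⁻³) = 8.892 mm.
Required leg w = t_e / 0.707 = 12.58 mm → use 13 mm.

w = 13 mm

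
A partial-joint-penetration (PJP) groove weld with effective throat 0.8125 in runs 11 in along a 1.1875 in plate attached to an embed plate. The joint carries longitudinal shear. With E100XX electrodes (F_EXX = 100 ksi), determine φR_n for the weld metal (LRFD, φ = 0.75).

Effective throat (given) t_e = 0.8125 in.
A_we = 0.8125 × 11 = 8.938 in².
F_nw = 0.6 F_EXX = 60 ksi.
φR_n = 0.75 × 60 × 8.938 = 402.2 kip.

φR_n ≈ 402 kip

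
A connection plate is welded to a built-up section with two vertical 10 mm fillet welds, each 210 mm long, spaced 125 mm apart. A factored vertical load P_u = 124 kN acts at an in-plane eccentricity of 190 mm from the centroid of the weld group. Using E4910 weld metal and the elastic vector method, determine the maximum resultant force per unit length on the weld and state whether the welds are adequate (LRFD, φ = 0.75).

E49XX → F_EXX = 490 MPa.
Total weld length L_w = 420 mm. Treat welds as unit-width lines.
Polar moment about centroid: J = 2[d³/12 + d(b/2)²] = 2[210³/12 + 210×62.5²] = 3184000 mm³.
Direct shear f_v = P/L_w = 124×10³ / 420 = 295.2 N/mm (vertical).
Torsion M = P·e = 124×10³ × 190 = 23560000 N·mm.
Critical point at (x, y) = (62.5, 105) from centroid. f_tx = M·y/J = 776.9 N/mm; f_ty = M·x/J = 462.5 N/mm.
Resultant f_max = √[f_tx² + (f_v + f_ty)²] = √[776.9² + (295.2 + 462.5)²] = 1085 N/mm.
Capacity per unit length: φr_n = 0.75 × 0.6 × 490 × (0.707 × 10) = 1559 N/mm.
1085 ≤ 1559 → adequate.

f_max ≈ 1090 N/mm; adequate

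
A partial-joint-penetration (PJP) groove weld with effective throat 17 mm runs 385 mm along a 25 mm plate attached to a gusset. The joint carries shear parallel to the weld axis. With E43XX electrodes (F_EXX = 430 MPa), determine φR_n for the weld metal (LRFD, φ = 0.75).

Effective throat (given) t_e = 17 mm.
A_we = 17 × 385 = 6545 mm².
F_nw = 0.6 F_EXX = 258 MPa.
φR_n = 0.75 × 258 × 6545 × 10⁻³ = 1266 kN.

φR_n ≈ 1270 kN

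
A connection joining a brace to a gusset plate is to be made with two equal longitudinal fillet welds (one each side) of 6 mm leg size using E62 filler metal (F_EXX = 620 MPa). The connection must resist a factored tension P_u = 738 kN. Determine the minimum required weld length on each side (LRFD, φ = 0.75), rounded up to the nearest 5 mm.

L = 315 mm on each side

Throat t_e = 0.707 × 6 = 4.242 mm.
φr_n = 0.75 × 0.6 × 620 × 4.242 × 10⁻³ = 1.184 kN/mm.
L_req = P_u / φr_n = 738 / 1.184 = 623.6 mm total.
Per side: 623.6 / 2 = 311.8 mm.
Round up → use L = 315 mm on each side.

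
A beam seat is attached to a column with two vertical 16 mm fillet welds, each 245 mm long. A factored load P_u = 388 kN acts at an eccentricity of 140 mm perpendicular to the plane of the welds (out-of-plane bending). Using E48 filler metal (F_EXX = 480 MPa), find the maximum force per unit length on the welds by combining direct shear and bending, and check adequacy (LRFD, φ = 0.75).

L_w = 2 × 245 = 490 mm; section modulus (unit throat) S = 2 × L²/6 = 20010 mm².
Direct shear f_v = P/L_w = 388×10³/490 = 791.8 N/mm.
Moment M = P × e = 388×10³ × 140 = 54320000 N·mm; bending f_b = M/S = 2715 N/mm.
f_max = √(f_v² + f_b²) = √(791.8² + 2715²) = 2828 N/mm.
φr_n = 0.75 × 0.6 × 480 × (0.707 × 16) = 2443 N/mm → NOT adequate.

f_max ≈ 2830 N/mm; NOT adequate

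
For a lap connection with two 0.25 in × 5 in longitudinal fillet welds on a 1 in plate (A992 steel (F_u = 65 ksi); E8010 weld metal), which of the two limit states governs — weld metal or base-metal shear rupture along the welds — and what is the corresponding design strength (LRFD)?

φR_n ≈ 63.6 kip (weld metal governs)

E80XX → F_EXX = 80 ksi.
t_e = 0.707 × 0.25 = 0.1767 in; L = 10 in.
Weld metal: φR_n = 0.75 × 0.6 × 80 × 0.1767 × 10 = 63.63 kip.
Base metal (shear rupture): φR_n = 0.75 × 0.6 × 65 × 1 × 10 = 292.5 kip.
Governing: weld metal.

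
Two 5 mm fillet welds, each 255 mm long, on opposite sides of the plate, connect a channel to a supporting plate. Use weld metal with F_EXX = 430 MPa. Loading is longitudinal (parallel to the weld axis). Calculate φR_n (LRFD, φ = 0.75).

Effective throat t_e = 0.707 × 5 = 3.535 mm.
Total length L = 510 mm; A_we = 3.535 × 510 = 1803 mm².
F_nw = 0.6 F_EXX = 0.6 × 430 = 258 MPa.
φR_n = 0.75 × 258 × 1803 × 10⁻³ = 348.9 kN.

φR_n ≈ 349 kN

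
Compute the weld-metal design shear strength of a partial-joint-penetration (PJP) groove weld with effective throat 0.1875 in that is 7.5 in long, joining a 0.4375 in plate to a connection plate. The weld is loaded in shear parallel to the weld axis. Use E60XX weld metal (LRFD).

E60XX → F_EXX = 60 ksi.
Effective throat (given) t_e = 0.1875 in.
A_we = 0.1875 × 7.5 = 1.406 in².
F_nw = 0.6 F_EXX = 36 ksi.
φR_n = 0.75 × 36 × 1.406 = 37.97 kip.

φR_n ≈ 38 kip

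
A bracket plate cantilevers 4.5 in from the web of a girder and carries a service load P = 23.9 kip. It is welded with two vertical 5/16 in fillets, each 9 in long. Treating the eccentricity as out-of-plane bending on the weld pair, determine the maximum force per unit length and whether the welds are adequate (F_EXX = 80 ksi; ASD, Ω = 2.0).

f_max ≈ 4.2 kip/in; adequate

L_w = 2 × 9 = 18 in; section modulus (unit throat) S = 2 × L²/6 = 27 in².
Direct shear f_v = P/L_w = 23.9/18 = 1.328 kip/in.
Moment M = P × e = 23.9 × 4.5 = 107.55 kip·in; bending f_b = M/S = 3.983 kip/in.
f_max = √(f_v² + f_b²) = √(1.328² + 3.983²) = 4.199 kip/in.
r_n/Ω = (1/2.0) × 0.6 × 80 × (0.707 × 0.3125) = 5.302 kip/in → adequate.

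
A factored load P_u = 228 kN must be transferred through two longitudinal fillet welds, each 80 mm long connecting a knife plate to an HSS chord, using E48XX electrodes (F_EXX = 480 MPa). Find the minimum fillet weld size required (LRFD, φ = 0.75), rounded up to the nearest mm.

Total weld length L = 160 mm.
Required throat t_e = P_u / (φ × 0.6 F_EXX × L) = 228 / (0.75 × 0.6 × 480 × 160 × 10⁻³) = 6.597 mm.
Required leg w = t_e / 0.707 = 9.331 mm → use 10 mm.

w = 10 mm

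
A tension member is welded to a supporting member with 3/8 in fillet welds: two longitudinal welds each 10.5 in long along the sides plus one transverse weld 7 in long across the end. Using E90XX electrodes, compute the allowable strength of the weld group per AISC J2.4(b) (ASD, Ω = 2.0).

R_n/Ω ≈ 203 kip

E90XX → F_EXX = 90 ksi.
t_e = 0.707 × 0.375 = 0.2651 in.
R_nwl = 0.6 × 90 × 0.2651 × 21 = 300.7 kip (longitudinal, 2 welds).
R_nwt = 0.6 × 90 × 0.2651 × 7 = 100.2 kip (transverse, base value).
(i) R_nwl + R_nwt = 400.9 kip; (ii) 0.85 R_nwl + 1.5 R_nwt = 405.9 kip.
R_n = max = 405.9 kip [governs: (ii)]; R_n/Ω = 202.9 kip.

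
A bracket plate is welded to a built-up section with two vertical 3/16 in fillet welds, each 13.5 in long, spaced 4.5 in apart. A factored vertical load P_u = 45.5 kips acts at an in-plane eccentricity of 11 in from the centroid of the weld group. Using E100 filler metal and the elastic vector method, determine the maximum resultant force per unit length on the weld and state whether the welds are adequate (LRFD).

f_max ≈ 7.23 kip/in; NOT adequate

E100XX → F_EXX = 100 ksi.
Total weld length L_w = 27 in. Treat welds as unit-width lines.
Polar moment about centroid: J = 2[d³/12 + d(b/2)²] = 2[13.5³/12 + 13.5×2.25²] = 546.8 in³.
Direct shear f_v = P/L_w = 45.5 / 27 = 1.685 kip/in (vertical).
Torsion M = P·e = 45.5 × 11 = 500.5 kip·in.
Critical point at (x, y) = (2.25, 6.75) from centroid. f_tx = M·y/J = 6.179 kip/in; f_ty = M·x/J = 2.06 kip/in.
Resultant f_max = √[f_tx² + (f_v + f_ty)²] = √[6.179² + (1.685 + 2.06)²] = 7.225 kip/in.
Capacity per unit length: φr_n = 0.75 × 0.6 × 100 × (0.707 × 0.1875) = 5.965 kip/in.
7.225 > 5.965 → NOT adequate.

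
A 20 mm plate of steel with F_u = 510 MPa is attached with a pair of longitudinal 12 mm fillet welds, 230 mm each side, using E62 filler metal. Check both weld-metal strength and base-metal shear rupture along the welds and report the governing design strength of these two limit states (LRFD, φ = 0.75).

φR_n ≈ 1090 kN (weld metal governs)

E62XX → F_EXX = 620 MPa.
t_e = 0.707 × 12 = 8.484 mm; L = 460 mm.
Weld metal: φR_n = 0.75 × 0.6 × 620 × 8.484 × 460 × 10⁻³ = 1089 kN.
Base metal (shear rupture): φR_n = 0.75 × 0.6 × 510 × 20 × 460 × 10⁻³ = 2111 kN.
Governing: weld metal.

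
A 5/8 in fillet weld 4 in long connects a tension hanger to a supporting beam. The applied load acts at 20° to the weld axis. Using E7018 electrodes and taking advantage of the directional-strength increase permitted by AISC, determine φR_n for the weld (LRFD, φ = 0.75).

φR_n ≈ 61.2 kips

E70XX → F_EXX = 70 ksi.
t_e = 0.707 × 0.625 = 0.4419 in; A_we = 0.4419 × 4 = 1.767 in².
Directional factor: 1.0 + 0.5 sin^1.5(20°) = 1.1.
F_nw = 0.6 × 70 × 1.1 = 46.2 ksi.
φR_n = 0.75 × 46.2 × 1.767 = 61.24 kips.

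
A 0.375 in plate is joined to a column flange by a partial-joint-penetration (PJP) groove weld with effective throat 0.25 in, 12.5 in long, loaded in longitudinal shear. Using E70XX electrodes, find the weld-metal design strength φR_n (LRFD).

E70XX → F_EXX = 70 ksi.
Effective throat (given) t_e = 0.25 in.
A_we = 0.25 × 12.5 = 3.125 in².
F_nw = 0.6 F_EXX = 42 ksi.
φR_n = 0.75 × 42 × 3.125 = 98.44 kip.

φR_n ≈ 98.4 kip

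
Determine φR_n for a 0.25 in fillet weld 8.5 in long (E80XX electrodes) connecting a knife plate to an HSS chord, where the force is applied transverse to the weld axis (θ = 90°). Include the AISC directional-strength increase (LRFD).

E80XX → F_EXX = 80 ksi.
t_e = 0.707 × 0.25 = 0.1767 in; A_we = 0.1767 × 8.5 = 1.502 in².
Directional factor: 1.0 + 0.5 sin^1.5(90°) = 1.5.
F_nw = 0.6 × 80 × 1.5 = 72 ksi.
φR_n = 0.75 × 72 × 1.502 = 81.13 kips.

φR_n ≈ 81.1 kips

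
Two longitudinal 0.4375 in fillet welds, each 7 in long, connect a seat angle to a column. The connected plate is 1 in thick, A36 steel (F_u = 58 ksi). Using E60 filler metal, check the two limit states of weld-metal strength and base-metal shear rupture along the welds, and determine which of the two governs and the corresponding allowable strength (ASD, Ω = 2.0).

R_n/Ω ≈ 77.9 kips (weld metal governs)

E60XX → F_EXX = 60 ksi.
t_e = 0.707 × 0.4375 = 0.3093 in; L = 14 in.
Weld metal: R_n/Ω = (1/2.0) × 0.6 × 60 × 0.3093 × 14 = 77.95 kips.
Base metal (shear rupture): R_n/Ω = (1/2.0) × 0.6 × 58 × 1 × 14 = 243.6 kips.
Governing: weld metal.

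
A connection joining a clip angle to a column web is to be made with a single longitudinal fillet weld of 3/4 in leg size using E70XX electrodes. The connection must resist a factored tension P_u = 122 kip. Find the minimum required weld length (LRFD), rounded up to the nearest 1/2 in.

L = 7.5 in

E70XX → F_EXX = 70 ksi.
Throat t_e = 0.707 × 0.75 = 0.5302 in.
φr_n = 0.75 × 0.6 × 70 × 0.5302 = 16.7 kip/in.
L_req = P_u / φr_n = 122 / 16.7 = 7.304 in total.
Round up → use L = 7.5 in.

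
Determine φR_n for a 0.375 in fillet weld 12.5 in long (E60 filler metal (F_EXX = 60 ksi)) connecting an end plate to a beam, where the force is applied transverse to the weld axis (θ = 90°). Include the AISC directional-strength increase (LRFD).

t_e = 0.707 × 0.375 = 0.2651 in; A_we = 0.2651 × 12.5 = 3.314 in².
Directional factor: 1.0 + 0.5 sin^1.5(90°) = 1.5.
F_nw = 0.6 × 60 × 1.5 = 54 ksi.
φR_n = 0.75 × 54 × 3.314 = 134.2 kip.

φR_n ≈ 134 kip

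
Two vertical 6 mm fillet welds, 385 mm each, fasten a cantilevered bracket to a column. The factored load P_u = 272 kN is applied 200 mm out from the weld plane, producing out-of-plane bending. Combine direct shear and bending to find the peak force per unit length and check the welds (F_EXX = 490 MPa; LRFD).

L_w = 2 × 385 = 770 mm; section modulus (unit throat) S = 2 × L²/6 = 49410 mm².
Direct shear f_v = P/L_w = 272×10³/770 = 353.2 N/mm.
Moment M = P × e = 272×10³ × 200 = 54400000 N·mm; bending f_b = M/S = 1101 N/mm.
f_max = √(f_v² + f_b²) = √(353.2² + 1101²) = 1156 N/mm.
φr_n = 0.75 × 0.6 × 490 × (0.707 × 6) = 935.4 N/mm → NOT adequate.

f_max ≈ 1160 N/mm; NOT adequate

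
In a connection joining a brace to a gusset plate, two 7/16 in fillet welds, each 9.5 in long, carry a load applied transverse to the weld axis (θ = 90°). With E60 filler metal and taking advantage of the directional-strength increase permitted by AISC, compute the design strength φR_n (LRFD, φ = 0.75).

φR_n ≈ 238 kips

E60XX → F_EXX = 60 ksi.
t_e = 0.707 × 0.4375 = 0.3093 in; A_we = 0.3093 × 19 = 5.877 in².
Directional factor: 1.0 + 0.5 sin^1.5(90°) = 1.5.
F_nw = 0.6 × 60 × 1.5 = 54 ksi.
φR_n = 0.75 × 54 × 5.877 = 238 kips.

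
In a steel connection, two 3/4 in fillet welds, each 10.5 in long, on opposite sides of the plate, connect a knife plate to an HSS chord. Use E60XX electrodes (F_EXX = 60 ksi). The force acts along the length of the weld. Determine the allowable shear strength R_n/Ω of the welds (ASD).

Effective throat t_e = 0.707 × 0.75 = 0.5302 in.
Total length L = 21 in; A_we = 0.5302 × 21 = 11.14 in².
F_nw = 0.6 F_EXX = 0.6 × 60 = 36 ksi.
R_n = 36 × 11.14 = 400.9 kip; R_n/Ω = 400.9/2.0 = 200.4 kip.

R_n/Ω ≈ 200 kip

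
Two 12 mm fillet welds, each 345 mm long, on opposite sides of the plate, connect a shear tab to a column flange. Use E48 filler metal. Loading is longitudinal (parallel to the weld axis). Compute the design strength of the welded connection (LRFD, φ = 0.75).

E48XX → F_EXX = 480 MPa.
Effective throat t_e = 0.707 × 12 = 8.484 mm.
Total length L = 690 mm; A_we = 8.484 × 690 = 5854 mm².
F_nw = 0.6 F_EXX = 0.6 × 480 = 288 MPa.
φR_n = 0.75 × 288 × 5854 × 10⁻³ = 1264 kN.

φR_n ≈ 1260 kN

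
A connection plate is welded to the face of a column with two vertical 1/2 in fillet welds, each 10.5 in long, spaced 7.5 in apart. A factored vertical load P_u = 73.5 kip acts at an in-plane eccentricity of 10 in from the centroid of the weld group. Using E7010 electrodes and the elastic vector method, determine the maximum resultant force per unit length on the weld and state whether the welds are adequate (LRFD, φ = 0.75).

f_max ≈ 12.1 kip/in; NOT adequate

E70XX → F_EXX = 70 ksi.
Total weld length L_w = 21 in. Treat welds as unit-width lines.
Polar moment about centroid: J = 2[d³/12 + d(b/2)²] = 2[10.5³/12 + 10.5×3.75²] = 488.2 in³.
Direct shear f_v = P/L_w = 73.5 / 21 = 3.5 kip/in (vertical).
Torsion M = P·e = 73.5 × 10 = 735 kip·in.
Critical point at (x, y) = (3.75, 5.25) from centroid. f_tx = M·y/J = 7.903 kip/in; f_ty = M·x/J = 5.645 kip/in.
Resultant f_max = √[f_tx² + (f_v + f_ty)²] = √[7.903² + (3.5 + 5.645)²] = 12.09 kip/in.
Capacity per unit length: φr_n = 0.75 × 0.6 × 70 × (0.707 × 0.5) = 11.14 kip/in.
12.09 > 11.14 → NOT adequate.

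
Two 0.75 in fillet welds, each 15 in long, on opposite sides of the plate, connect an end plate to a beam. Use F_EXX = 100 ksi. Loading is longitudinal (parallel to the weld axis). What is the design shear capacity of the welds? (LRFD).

φR_n ≈ 716 kips

Effective throat t_e = 0.707 × 0.75 = 0.5302 in.
Total length L = 30 in; A_we = 0.5302 × 30 = 15.91 in².
F_nw = 0.6 F_EXX = 0.6 × 100 = 60 ksi.
φR_n = 0.75 × 60 × 15.91 = 715.8 kips.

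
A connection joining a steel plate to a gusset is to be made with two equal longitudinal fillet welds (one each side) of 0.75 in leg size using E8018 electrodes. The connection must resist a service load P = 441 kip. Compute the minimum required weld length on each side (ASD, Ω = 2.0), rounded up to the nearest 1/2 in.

E80XX → F_EXX = 80 ksi.
Throat t_e = 0.707 × 0.75 = 0.5302 in.
r_n/Ω = (0.6 × 80 × 0.5302) / 2.0 = 12.73 kip/in.
L_req = P / (r_n/Ω) = 441 / 12.73 = 34.65 in total.
Per side: 34.65 / 2 = 17.33 in.
Round up → use L = 17.5 in on each side.

L = 17.5 in on each side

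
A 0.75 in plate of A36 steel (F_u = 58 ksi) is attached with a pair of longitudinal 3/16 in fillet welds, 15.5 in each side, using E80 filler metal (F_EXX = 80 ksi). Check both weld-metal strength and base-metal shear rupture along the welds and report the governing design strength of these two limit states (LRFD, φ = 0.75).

φR_n ≈ 148 kips (weld metal governs)

t_e = 0.707 × 0.1875 = 0.1326 in; L = 31 in.
Weld metal: φR_n = 0.75 × 0.6 × 80 × 0.1326 × 31 = 147.9 kips.
Base metal (shear rupture): φR_n = 0.75 × 0.6 × 58 × 0.75 × 31 = 606.8 kips.
Governing: weld metal.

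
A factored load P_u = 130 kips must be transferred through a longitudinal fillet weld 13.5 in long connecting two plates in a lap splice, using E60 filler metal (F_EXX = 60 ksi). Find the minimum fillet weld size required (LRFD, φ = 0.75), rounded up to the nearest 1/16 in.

Total weld length L = 13.5 in.
Required throat t_e = P_u / (φ × 0.6 F_EXX × L) = 130 / (0.75 × 0.6 × 60 × 13.5) = 0.3567 in.
Required leg w = t_e / 0.707 = 0.5045 in → use 9/16 in.

w = 9/16 in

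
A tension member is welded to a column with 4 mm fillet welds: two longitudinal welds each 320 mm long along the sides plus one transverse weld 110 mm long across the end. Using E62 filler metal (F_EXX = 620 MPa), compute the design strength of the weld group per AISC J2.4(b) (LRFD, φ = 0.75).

t_e = 0.707 × 4 = 2.828 mm.
R_nwl = 0.6 × 620 × 2.828 × 640 × 10⁻³ = 673.3 kN (longitudinal, 2 welds).
R_nwt = 0.6 × 620 × 2.828 × 110 × 10⁻³ = 115.7 kN (transverse, base value).
(i) R_nwl + R_nwt = 789 kN; (ii) 0.85 R_nwl + 1.5 R_nwt = 745.9 kN.
R_n = max = 789 kN [governs: (i)]; φR_n = 591.8 kN.

φR_n ≈ 592 kN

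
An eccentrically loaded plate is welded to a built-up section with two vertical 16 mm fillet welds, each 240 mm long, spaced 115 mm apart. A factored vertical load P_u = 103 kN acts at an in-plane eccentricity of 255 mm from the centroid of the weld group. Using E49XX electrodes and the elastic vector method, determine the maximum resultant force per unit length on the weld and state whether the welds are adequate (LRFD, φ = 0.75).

f_max ≈ 1010 N/mm; adequate

E49XX → F_EXX = 490 MPa.
Total weld length L_w = 480 mm. Treat welds as unit-width lines.
Polar moment about centroid: J = 2[d³/12 + d(b/2)²] = 2[240³/12 + 240×57.5²] = 3891000 mm³.
Direct shear f_v = P/L_w = 103×10³ / 480 = 214.6 N/mm (vertical).
Torsion M = P·e = 103×10³ × 255 = 26265000 N·mm.
Critical point at (x, y) = (57.5, 120) from centroid. f_tx = M·y/J = 810 N/mm; f_ty = M·x/J = 388.1 N/mm.
Resultant f_max = √[f_tx² + (f_v + f_ty)²] = √[810² + (214.6 + 388.1)²] = 1010 N/mm.
Capacity per unit length: φr_n = 0.75 × 0.6 × 490 × (0.707 × 16) = 2494 N/mm.
1010 ≤ 2494 → adequate.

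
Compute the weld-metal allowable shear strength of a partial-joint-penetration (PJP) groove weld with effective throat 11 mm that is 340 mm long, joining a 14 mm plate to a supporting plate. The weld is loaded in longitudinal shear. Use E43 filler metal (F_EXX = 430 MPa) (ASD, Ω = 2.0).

Effective throat (given) t_e = 11 mm.
A_we = 11 × 340 = 3740 mm².
F_nw = 0.6 F_EXX = 258 MPa.
R_n/Ω = (258 × 3740) / 2.0 × 10⁻³ = 482.5 kN.

R_n/Ω ≈ 482 kN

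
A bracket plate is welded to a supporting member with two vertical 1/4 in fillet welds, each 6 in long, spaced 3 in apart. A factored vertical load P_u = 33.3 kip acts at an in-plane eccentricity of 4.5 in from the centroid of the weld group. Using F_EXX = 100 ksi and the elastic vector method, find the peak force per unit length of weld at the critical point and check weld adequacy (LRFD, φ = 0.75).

Total weld length L_w = 12 in. Treat welds as unit-width lines.
Polar moment about centroid: J = 2[d³/12 + d(b/2)²] = 2[6³/12 + 6×1.5²] = 63 in³.
Direct shear f_v = P/L_w = 33.3 / 12 = 2.775 kip/in (vertical).
Torsion M = P·e = 33.3 × 4.5 = 149.85 kip·in.
Critical point at (x, y) = (1.5, 3) from centroid. f_tx = M·y/J = 7.136 kip/in; f_ty = M·x/J = 3.568 kip/in.
Resultant f_max = √[f_tx² + (f_v + f_ty)²] = √[7.136² + (2.775 + 3.568)²] = 9.547 kip/in.
Capacity per unit length: φr_n = 0.75 × 0.6 × 100 × (0.707 × 0.25) = 7.954 kip/in.
9.547 > 7.954 → NOT adequate.

f_max ≈ 9.55 kip/in; NOT adequate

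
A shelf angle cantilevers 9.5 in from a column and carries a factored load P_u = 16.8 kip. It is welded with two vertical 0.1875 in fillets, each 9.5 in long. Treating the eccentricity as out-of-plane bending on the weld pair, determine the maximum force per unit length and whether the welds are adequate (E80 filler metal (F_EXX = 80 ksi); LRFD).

f_max ≈ 5.38 kip/in; NOT adequate

L_w = 2 × 9.5 = 19 in; section modulus (unit throat) S = 2 × L²/6 = 30.08 in².
Direct shear f_v = P/L_w = 16.8/19 = 0.8842 kip/in.
Moment M = P × e = 16.8 × 9.5 = 159.6 kip·in; bending f_b = M/S = 5.305 kip/in.
f_max = √(f_v² + f_b²) = √(0.8842² + 5.305²) = 5.378 kip/in.
φr_n = 0.75 × 0.6 × 80 × (0.707 × 0.1875) = 4.772 kip/in → NOT adequate.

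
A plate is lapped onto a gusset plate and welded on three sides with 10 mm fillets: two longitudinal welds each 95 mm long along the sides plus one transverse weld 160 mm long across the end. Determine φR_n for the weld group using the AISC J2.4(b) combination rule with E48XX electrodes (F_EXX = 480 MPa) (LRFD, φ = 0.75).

φR_n ≈ 613 kN

t_e = 0.707 × 10 = 7.07 mm.
R_nwl = 0.6 × 480 × 7.07 × 190 × 10⁻³ = 386.9 kN (longitudinal, 2 welds).
R_nwt = 0.6 × 480 × 7.07 × 160 × 10⁻³ = 325.8 kN (transverse, base value).
(i) R_nwl + R_nwt = 712.7 kN; (ii) 0.85 R_nwl + 1.5 R_nwt = 817.5 kN.
R_n = max = 817.5 kN [governs: (ii)]; φR_n = 613.1 kN.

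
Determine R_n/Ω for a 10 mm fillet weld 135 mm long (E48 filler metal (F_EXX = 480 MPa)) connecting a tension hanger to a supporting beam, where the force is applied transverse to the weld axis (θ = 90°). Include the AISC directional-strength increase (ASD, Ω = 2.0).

t_e = 0.707 × 10 = 7.07 mm; A_we = 7.07 × 135 = 954.4 mm².
Directional factor: 1.0 + 0.5 sin^1.5(90°) = 1.5.
F_nw = 0.6 × 480 × 1.5 = 432 MPa.
R_n/Ω = (432 × 954.4) / 2.0 × 10⁻³ = 206.2 kN.

R_n/Ω ≈ 206 kN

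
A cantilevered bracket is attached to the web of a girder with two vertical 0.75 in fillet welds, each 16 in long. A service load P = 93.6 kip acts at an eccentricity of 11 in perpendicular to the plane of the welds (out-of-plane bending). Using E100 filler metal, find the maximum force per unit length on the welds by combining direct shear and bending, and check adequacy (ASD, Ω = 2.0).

E100XX → F_EXX = 100 ksi.
L_w = 2 × 16 = 32 in; section modulus (unit throat) S = 2 × L²/6 = 85.33 in².
Direct shear f_v = P/L_w = 93.6/32 = 2.925 kip/in.
Moment M = P × e = 93.6 × 11 = 1029.6 kip·in; bending f_b = M/S = 12.07 kip/in.
f_max = √(f_v² + f_b²) = √(2.925² + 12.07²) = 12.42 kip/in.
r_n/Ω = (1/2.0) × 0.6 × 100 × (0.707 × 0.75) = 15.91 kip/in → adequate.

f_max ≈ 12.4 kip/in; adequate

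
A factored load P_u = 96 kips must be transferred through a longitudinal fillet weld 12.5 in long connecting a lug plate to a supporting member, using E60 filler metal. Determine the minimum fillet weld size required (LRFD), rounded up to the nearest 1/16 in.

w = 7/16 in

E60XX → F_EXX = 60 ksi.
Total weld length L = 12.5 in.
Required throat t_e = P_u / (φ × 0.6 F_EXX × L) = 96 / (0.75 × 0.6 × 60 × 12.5) = 0.2844 in.
Required leg w = t_e / 0.707 = 0.4023 in → use 7/16 in.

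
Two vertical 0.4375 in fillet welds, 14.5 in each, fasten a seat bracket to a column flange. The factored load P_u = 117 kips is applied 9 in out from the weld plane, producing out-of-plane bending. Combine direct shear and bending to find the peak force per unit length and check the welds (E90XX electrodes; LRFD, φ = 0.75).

f_max ≈ 15.6 kip/in; NOT adequate

E90XX → F_EXX = 90 ksi.
L_w = 2 × 14.5 = 29 in; section modulus (unit throat) S = 2 × L²/6 = 70.08 in².
Direct shear f_v = P/L_w = 117/29 = 4.034 kip/in.
Moment M = P × e = 117 × 9 = 1053 kip·in; bending f_b = M/S = 15.02 kip/in.
f_max = √(f_v² + f_b²) = √(4.034² + 15.02²) = 15.56 kip/in.
φr_n = 0.75 × 0.6 × 90 × (0.707 × 0.4375) = 12.53 kip/in → NOT adequate.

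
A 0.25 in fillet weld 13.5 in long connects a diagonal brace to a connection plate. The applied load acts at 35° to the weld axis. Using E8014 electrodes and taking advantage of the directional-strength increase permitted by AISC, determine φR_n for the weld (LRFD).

E80XX → F_EXX = 80 ksi.
t_e = 0.707 × 0.25 = 0.1767 in; A_we = 0.1767 × 13.5 = 2.386 in².
Directional factor: 1.0 + 0.5 sin^1.5(35°) = 1.217.
F_nw = 0.6 × 80 × 1.217 = 58.43 ksi.
φR_n = 0.75 × 58.43 × 2.386 = 104.6 kips.

φR_n ≈ 105 kips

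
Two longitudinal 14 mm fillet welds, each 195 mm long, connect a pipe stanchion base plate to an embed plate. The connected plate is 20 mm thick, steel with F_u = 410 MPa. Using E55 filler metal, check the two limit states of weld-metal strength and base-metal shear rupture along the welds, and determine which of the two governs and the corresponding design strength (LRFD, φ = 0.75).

φR_n ≈ 955 kN (weld metal governs)

E55XX → F_EXX = 550 MPa.
t_e = 0.707 × 14 = 9.898 mm; L = 390 mm.
Weld metal: φR_n = 0.75 × 0.6 × 550 × 9.898 × 390 × 10⁻³ = 955.4 kN.
Base metal (shear rupture): φR_n = 0.75 × 0.6 × 410 × 20 × 390 × 10⁻³ = 1439 kN.
Governing: weld metal.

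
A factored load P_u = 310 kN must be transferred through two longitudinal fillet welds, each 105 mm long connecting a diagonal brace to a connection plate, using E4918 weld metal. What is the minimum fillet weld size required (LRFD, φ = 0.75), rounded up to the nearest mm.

E49XX → F_EXX = 490 MPa.
Total weld length L = 210 mm.
Required throat t_e = P_u / (φ × 0.6 F_EXX × L) = 310 / (0.75 × 0.6 × 490 × 210 × 10⁻³) = 6.695 mm.
Required leg w = t_e / 0.707 = 9.469 mm → use 10 mm.

w = 10 mm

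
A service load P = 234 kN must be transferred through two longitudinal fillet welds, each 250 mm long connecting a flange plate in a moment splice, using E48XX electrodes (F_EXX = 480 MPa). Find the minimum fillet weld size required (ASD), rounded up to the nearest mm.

Total weld length L = 500 mm.
Required throat t_e = P × Ω / (0.6 F_EXX × L) = 234 × 2.0 / (0.6 × 480 × 500 × 10⁻³) = 3.25 mm.
Required leg w = t_e / 0.707 = 4.597 mm → use 5 mm.

w = 5 mm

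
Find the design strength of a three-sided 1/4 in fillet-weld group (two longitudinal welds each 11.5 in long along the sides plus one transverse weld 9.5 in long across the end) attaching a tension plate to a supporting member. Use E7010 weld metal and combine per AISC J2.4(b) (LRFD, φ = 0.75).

E70XX → F_EXX = 70 ksi.
t_e = 0.707 × 0.25 = 0.1767 in.
R_nwl = 0.6 × 70 × 0.1767 × 23 = 170.7 kips (longitudinal, 2 welds).
R_nwt = 0.6 × 70 × 0.1767 × 9.5 = 70.52 kips (transverse, base value).
(i) R_nwl + R_nwt = 241.3 kips; (ii) 0.85 R_nwl + 1.5 R_nwt = 250.9 kips.
R_n = max = 250.9 kips [governs: (ii)]; φR_n = 188.2 kips.

φR_n ≈ 188 kips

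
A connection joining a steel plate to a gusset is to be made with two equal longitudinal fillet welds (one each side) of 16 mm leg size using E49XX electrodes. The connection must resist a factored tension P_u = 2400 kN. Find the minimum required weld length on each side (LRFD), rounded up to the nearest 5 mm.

E49XX → F_EXX = 490 MPa.
Throat t_e = 0.707 × 16 = 11.31 mm.
φr_n = 0.75 × 0.6 × 490 × 11.31 × 10⁻³ = 2.494 kN/mm.
L_req = P_u / φr_n = 2400 / 2.494 = 962.2 mm total.
Per side: 962.2 / 2 = 481.1 mm.
Round up → use L = 485 mm on each side.

L = 485 mm on each side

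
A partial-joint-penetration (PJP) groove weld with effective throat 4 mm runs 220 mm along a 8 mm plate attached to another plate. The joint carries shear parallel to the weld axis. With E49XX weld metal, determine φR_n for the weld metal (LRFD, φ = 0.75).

φR_n ≈ 194 kN

E49XX → F_EXX = 490 MPa.
Effective throat (given) t_e = 4 mm.
A_we = 4 × 220 = 880 mm².
F_nw = 0.6 F_EXX = 294 MPa.
φR_n = 0.75 × 294 × 880 × 10⁻³ = 194 kN.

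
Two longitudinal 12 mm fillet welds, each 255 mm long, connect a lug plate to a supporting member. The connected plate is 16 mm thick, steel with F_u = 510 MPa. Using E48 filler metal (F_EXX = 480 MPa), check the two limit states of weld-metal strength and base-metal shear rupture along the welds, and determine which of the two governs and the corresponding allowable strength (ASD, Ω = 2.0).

R_n/Ω ≈ 623 kN (weld metal governs)

t_e = 0.707 × 12 = 8.484 mm; L = 510 mm.
Weld metal: R_n/Ω = (1/2.0) × 0.6 × 480 × 8.484 × 510 × 10⁻³ = 623.1 kN.
Base metal (shear rupture): R_n/Ω = (1/2.0) × 0.6 × 510 × 16 × 510 × 10⁻³ = 1248 kN.
Governing: weld metal.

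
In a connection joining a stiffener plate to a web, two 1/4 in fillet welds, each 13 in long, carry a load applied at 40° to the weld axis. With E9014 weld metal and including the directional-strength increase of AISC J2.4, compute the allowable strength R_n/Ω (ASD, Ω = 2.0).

E90XX → F_EXX = 90 ksi.
t_e = 0.707 × 0.25 = 0.1767 in; A_we = 0.1767 × 26 = 4.595 in².
Directional factor: 1.0 + 0.5 sin^1.5(40°) = 1.258.
F_nw = 0.6 × 90 × 1.258 = 67.91 ksi.
R_n/Ω = (67.91 × 4.595) / 2.0 = 156.1 kips.

R_n/Ω ≈ 156 kips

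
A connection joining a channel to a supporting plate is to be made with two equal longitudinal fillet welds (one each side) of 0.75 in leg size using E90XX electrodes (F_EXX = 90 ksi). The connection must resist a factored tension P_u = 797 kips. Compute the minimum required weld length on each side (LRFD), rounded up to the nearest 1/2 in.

L = 19 in on each side

Throat t_e = 0.707 × 0.75 = 0.5302 in.
φr_n = 0.75 × 0.6 × 90 × 0.5302 = 21.48 kips/in.
L_req = P_u / φr_n = 797 / 21.48 = 37.11 in total.
Per side: 37.11 / 2 = 18.56 in.
Round up → use L = 19 in on each side.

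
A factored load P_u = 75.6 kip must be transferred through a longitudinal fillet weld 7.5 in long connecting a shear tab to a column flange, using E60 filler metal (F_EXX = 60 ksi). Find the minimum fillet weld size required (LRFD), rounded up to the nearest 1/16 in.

Total weld length L = 7.5 in.
Required throat t_e = P_u / (φ × 0.6 F_EXX × L) = 75.6 / (0.75 × 0.6 × 60 × 7.5) = 0.3733 in.
Required leg w = t_e / 0.707 = 0.5281 in → use 9/16 in.

w = 9/16 in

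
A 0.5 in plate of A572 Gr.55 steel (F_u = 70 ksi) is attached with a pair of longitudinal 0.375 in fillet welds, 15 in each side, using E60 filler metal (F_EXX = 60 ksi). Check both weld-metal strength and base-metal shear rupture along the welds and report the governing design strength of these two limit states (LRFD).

φR_n ≈ 215 kip (weld metal governs)

t_e = 0.707 × 0.375 = 0.2651 in; L = 30 in.
Weld metal: φR_n = 0.75 × 0.6 × 60 × 0.2651 × 30 = 214.8 kip.
Base metal (shear rupture): φR_n = 0.75 × 0.6 × 70 × 0.5 × 30 = 472.5 kip.
Governing: weld metal.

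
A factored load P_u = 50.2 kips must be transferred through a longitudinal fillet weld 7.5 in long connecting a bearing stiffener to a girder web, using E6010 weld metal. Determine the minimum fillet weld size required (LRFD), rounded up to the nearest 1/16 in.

E60XX → F_EXX = 60 ksi.
Total weld length L = 7.5 in.
Required throat t_e = P_u / (φ × 0.6 F_EXX × L) = 50.2 / (0.75 × 0.6 × 60 × 7.5) = 0.2479 in.
Required leg w = t_e / 0.707 = 0.3506 in → use 3/8 in.

w = 3/8 in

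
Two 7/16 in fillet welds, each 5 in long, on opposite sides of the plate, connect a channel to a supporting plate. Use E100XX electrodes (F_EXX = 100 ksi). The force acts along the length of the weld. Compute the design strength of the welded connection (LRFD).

Effective throat t_e = 0.707 × 0.4375 = 0.3093 in.
Total length L = 10 in; A_we = 0.3093 × 10 = 3.093 in².
F_nw = 0.6 F_EXX = 0.6 × 100 = 60 ksi.
φR_n = 0.75 × 60 × 3.093 = 139.2 kips.

φR_n ≈ 139 kips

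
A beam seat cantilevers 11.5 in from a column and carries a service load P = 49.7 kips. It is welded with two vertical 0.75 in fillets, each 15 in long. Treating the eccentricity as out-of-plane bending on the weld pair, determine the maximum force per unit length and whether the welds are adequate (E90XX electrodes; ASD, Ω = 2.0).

E90XX → F_EXX = 90 ksi.
L_w = 2 × 15 = 30 in; section modulus (unit throat) S = 2 × L²/6 = 75 in².
Direct shear f_v = P/L_w = 49.7/30 = 1.657 kip/in.
Moment M = P × e = 49.7 × 11.5 = 571.55 kip·in; bending f_b = M/S = 7.621 kip/in.
f_max = √(f_v² + f_b²) = √(1.657² + 7.621²) = 7.799 kip/in.
r_n/Ω = (1/2.0) × 0.6 × 90 × (0.707 × 0.75) = 14.32 kip/in → adequate.

f_max ≈ 7.8 kip/in; adequate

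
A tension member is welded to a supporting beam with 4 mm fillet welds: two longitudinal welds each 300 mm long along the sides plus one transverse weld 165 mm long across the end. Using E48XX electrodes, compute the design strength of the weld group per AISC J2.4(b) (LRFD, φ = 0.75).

E48XX → F_EXX = 480 MPa.
t_e = 0.707 × 4 = 2.828 mm.
R_nwl = 0.6 × 480 × 2.828 × 600 × 10⁻³ = 488.7 kN (longitudinal, 2 welds).
R_nwt = 0.6 × 480 × 2.828 × 165 × 10⁻³ = 134.4 kN (transverse, base value).
(i) R_nwl + R_nwt = 623.1 kN; (ii) 0.85 R_nwl + 1.5 R_nwt = 617 kN.
R_n = max = 623.1 kN [governs: (i)]; φR_n = 467.3 kN.

φR_n ≈ 467 kN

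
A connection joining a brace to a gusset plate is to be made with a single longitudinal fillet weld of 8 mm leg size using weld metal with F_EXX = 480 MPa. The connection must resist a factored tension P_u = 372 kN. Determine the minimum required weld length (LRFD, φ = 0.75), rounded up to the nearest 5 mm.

Throat t_e = 0.707 × 8 = 5.656 mm.
φr_n = 0.75 × 0.6 × 480 × 5.656 × 10⁻³ = 1.222 kN/mm.
L_req = P_u / φr_n = 372 / 1.222 = 304.5 mm total.
Round up → use L = 305 mm.

L = 305 mm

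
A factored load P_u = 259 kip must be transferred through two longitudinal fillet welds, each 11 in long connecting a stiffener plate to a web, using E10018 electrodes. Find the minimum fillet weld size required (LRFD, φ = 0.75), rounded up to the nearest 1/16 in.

E100XX → F_EXX = 100 ksi.
Total weld length L = 22 in.
Required throat t_e = P_u / (φ × 0.6 F_EXX × L) = 259 / (0.75 × 0.6 × 100 × 22) = 0.2616 in.
Required leg w = t_e / 0.707 = 0.37 in → use 3/8 in.

w = 3/8 in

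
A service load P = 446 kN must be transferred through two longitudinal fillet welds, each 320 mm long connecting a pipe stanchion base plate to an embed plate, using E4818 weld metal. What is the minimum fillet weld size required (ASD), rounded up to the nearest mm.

w = 7 mm

E48XX → F_EXX = 480 MPa.
Total weld length L = 640 mm.
Required throat t_e = P × Ω / (0.6 F_EXX × L) = 446 × 2.0 / (0.6 × 480 × 640 × 10⁻³) = 4.839 mm.
Required leg w = t_e / 0.707 = 6.845 mm → use 7 mm.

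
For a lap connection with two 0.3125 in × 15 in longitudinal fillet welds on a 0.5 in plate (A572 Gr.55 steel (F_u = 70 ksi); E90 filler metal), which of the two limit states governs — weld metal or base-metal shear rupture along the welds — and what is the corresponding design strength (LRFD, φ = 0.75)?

E90XX → F_EXX = 90 ksi.
t_e = 0.707 × 0.3125 = 0.2209 in; L = 30 in.
Weld metal: φR_n = 0.75 × 0.6 × 90 × 0.2209 × 30 = 268.4 kip.
Base metal (shear rupture): φR_n = 0.75 × 0.6 × 70 × 0.5 × 30 = 472.5 kip.
Governing: weld metal.

φR_n ≈ 268 kip (weld metal governs)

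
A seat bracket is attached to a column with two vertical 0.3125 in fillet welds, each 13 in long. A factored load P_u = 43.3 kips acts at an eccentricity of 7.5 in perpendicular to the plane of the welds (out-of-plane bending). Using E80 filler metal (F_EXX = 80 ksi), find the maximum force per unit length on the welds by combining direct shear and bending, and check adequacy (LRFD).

L_w = 2 × 13 = 26 in; section modulus (unit throat) S = 2 × L²/6 = 56.33 in².
Direct shear f_v = P/L_w = 43.3/26 = 1.665 kip/in.
Moment M = P × e = 43.3 × 7.5 = 324.75 kip·in; bending f_b = M/S = 5.765 kip/in.
f_max = √(f_v² + f_b²) = √(1.665² + 5.765²) = 6.001 kip/in.
φr_n = 0.75 × 0.6 × 80 × (0.707 × 0.3125) = 7.954 kip/in → adequate.

f_max ≈ 6 kip/in; adequate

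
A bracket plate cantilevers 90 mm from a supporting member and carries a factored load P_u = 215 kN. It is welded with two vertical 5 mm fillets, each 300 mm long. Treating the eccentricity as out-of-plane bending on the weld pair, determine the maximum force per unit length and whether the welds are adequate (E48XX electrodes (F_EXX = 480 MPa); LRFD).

f_max ≈ 738 N/mm; adequate

L_w = 2 × 300 = 600 mm; section modulus (unit throat) S = 2 × L²/6 = 30000 mm².
Direct shear f_v = P/L_w = 215×10³/600 = 358.3 N/mm.
Moment M = P × e = 215×10³ × 90 = 19350000 N·mm; bending f_b = M/S = 645 N/mm.
f_max = √(f_v² + f_b²) = √(358.3² + 645²) = 737.9 N/mm.
φr_n = 0.75 × 0.6 × 480 × (0.707 × 5) = 763.6 N/mm → adequate.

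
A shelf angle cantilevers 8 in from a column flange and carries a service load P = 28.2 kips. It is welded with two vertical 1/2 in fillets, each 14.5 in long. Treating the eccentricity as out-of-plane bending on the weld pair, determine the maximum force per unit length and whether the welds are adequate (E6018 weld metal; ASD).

E60XX → F_EXX = 60 ksi.
L_w = 2 × 14.5 = 29 in; section modulus (unit throat) S = 2 × L²/6 = 70.08 in².
Direct shear f_v = P/L_w = 28.2/29 = 0.9724 kip/in.
Moment M = P × e = 28.2 × 8 = 225.6 kip·in; bending f_b = M/S = 3.219 kip/in.
f_max = √(f_v² + f_b²) = √(0.9724² + 3.219²) = 3.363 kip/in.
r_n/Ω = (1/2.0) × 0.6 × 60 × (0.707 × 0.5) = 6.363 kip/in → adequate.

f_max ≈ 3.36 kip/in; adequate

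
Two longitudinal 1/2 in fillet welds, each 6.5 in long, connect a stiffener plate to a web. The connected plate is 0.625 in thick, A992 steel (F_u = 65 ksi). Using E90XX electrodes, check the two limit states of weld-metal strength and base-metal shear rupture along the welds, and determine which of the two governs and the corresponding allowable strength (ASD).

R_n/Ω ≈ 124 kips (weld metal governs)

E90XX → F_EXX = 90 ksi.
t_e = 0.707 × 0.5 = 0.3535 in; L = 13 in.
Weld metal: R_n/Ω = (1/2.0) × 0.6 × 90 × 0.3535 × 13 = 124.1 kips.
Base metal (shear rupture): R_n/Ω = (1/2.0) × 0.6 × 65 × 0.625 × 13 = 158.4 kips.
Governing: weld metal.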